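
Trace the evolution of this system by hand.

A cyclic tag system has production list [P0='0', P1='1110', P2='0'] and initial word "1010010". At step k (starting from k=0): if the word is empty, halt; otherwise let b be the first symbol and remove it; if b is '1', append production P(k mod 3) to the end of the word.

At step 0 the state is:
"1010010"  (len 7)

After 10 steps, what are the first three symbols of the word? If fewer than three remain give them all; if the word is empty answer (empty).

k=0  "1010010"  (len 7)
k=1  "0100100"  (len 7)
k=2  "100100"  (len 6)
k=3  "001000"  (len 6)
k=4  "01000"  (len 5)
k=5  "1000"  (len 4)
k=6  "0000"  (len 4)
k=7  "000"  (len 3)
k=8  "00"  (len 2)
k=9  "0"  (len 1)
k=10  (halted — word empty)

(empty)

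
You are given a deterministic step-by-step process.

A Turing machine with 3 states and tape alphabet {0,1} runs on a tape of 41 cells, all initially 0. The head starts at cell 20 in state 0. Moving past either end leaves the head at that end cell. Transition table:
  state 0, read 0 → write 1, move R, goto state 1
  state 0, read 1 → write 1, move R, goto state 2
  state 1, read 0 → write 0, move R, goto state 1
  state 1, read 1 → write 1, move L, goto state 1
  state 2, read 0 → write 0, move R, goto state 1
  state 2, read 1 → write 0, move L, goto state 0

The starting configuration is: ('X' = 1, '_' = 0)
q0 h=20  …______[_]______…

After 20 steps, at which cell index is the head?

[0] q0 h=20  …______[_]______…
[1] q1 h=21  …_____X[_]______…
[2] q1 h=22  …____X_[_]______…
[3] q1 h=23  …___X__[_]______…
[4] q1 h=24  …__X___[_]______…
[5] q1 h=25  …_X____[_]______…
[6] q1 h=26  …X_____[_]______…
[7] q1 h=27  …______[_]______…
[8] q1 h=28  …______[_]______…
[9] q1 h=29  …______[_]______…
[10] q1 h=30  …______[_]______…
[11] q1 h=31  …______[_]______…
[12] q1 h=32  …______[_]______…
[13] q1 h=33  …______[_]______…
[14] q1 h=34  …______[_]______|
[15] q1 h=35  …______[_]_____|
[16] q1 h=36  …______[_]____|
[17] q1 h=37  …______[_]___|
[18] q1 h=38  …______[_]__|
[19] q1 h=39  …______[_]_|
[20] q1 h=40  …______[_]|

40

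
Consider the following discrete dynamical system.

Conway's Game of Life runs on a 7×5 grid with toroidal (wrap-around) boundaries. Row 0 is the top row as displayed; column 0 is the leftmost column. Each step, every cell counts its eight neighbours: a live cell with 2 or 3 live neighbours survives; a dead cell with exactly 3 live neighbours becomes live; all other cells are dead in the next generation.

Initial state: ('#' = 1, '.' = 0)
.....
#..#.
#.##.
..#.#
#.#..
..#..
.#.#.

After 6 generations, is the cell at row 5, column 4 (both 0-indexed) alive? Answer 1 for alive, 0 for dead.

0

gen 0: .....
#..#.
#.##.
..#.#
#.#..
..#..
.#.#.
gen 1: ..#.#
.###.
#.#..
#.#.#
..#..
..##.
..#..
gen 2: .....
#...#
#....
#.#.#
..#.#
.###.
.##..
gen 3: ##...
#...#
...#.
#...#
....#
#....
.#.#.
gen 4: .##..
##..#
...#.
#..##
....#
#...#
.##.#
gen 5: ....#
##.##
.###.
#..#.
.....
.#..#
..#.#
gen 6: .##..
.#...
.....
.#.##
#...#
#..#.
....#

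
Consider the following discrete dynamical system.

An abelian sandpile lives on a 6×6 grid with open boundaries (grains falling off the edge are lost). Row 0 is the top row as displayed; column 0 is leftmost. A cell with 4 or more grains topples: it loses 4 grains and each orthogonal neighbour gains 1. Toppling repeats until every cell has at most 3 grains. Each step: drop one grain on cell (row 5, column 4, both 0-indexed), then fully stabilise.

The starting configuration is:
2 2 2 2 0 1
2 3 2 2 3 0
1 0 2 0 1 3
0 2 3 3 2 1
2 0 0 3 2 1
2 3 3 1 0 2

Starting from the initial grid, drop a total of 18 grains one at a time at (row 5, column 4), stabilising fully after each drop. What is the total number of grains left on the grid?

61

gen 0: 2 2 2 2 0 1
2 3 2 2 3 0
1 0 2 0 1 3
0 2 3 3 2 1
2 0 0 3 2 1
2 3 3 1 0 2
gen 1: 2 2 2 2 0 1
2 3 2 2 3 0
1 0 2 0 1 3
0 2 3 3 2 1
2 0 0 3 2 1
2 3 3 1 1 2
gen 2: 2 2 2 2 0 1
2 3 2 2 3 0
1 0 2 0 1 3
0 2 3 3 2 1
2 0 0 3 2 1
2 3 3 1 2 2
gen 3: 2 2 2 2 0 1
2 3 2 2 3 0
1 0 2 0 1 3
0 2 3 3 2 1
2 0 0 3 2 1
2 3 3 1 3 2
gen 4: 2 2 2 2 0 1
2 3 2 2 3 0
1 0 2 0 1 3
0 2 3 3 2 1
2 0 0 3 3 1
2 3 3 2 0 3
gen 5: 2 2 2 2 0 1
2 3 2 2 3 0
1 0 2 0 1 3
0 2 3 3 2 1
2 0 0 3 3 1
2 3 3 2 1 3
gen 6: 2 2 2 2 0 1
2 3 2 2 3 0
1 0 2 0 1 3
0 2 3 3 2 1
2 0 0 3 3 1
2 3 3 2 2 3
gen 7: 2 2 2 2 0 1
2 3 2 2 3 0
1 0 2 0 1 3
0 2 3 3 2 1
2 0 0 3 3 1
2 3 3 2 3 3
gen 8: 2 2 2 2 0 1
2 3 2 2 3 0
1 0 3 1 2 3
0 3 0 2 0 2
2 1 3 2 2 3
3 0 1 1 3 0
gen 9: 2 2 2 2 0 1
2 3 2 2 3 0
1 0 3 1 2 3
0 3 0 2 0 2
2 1 3 2 3 3
3 0 1 2 0 1
gen 10: 2 2 2 2 0 1
2 3 2 2 3 0
1 0 3 1 2 3
0 3 0 2 0 2
2 1 3 2 3 3
3 0 1 2 1 1
gen 11: 2 2 2 2 0 1
2 3 2 2 3 0
1 0 3 1 2 3
0 3 0 2 0 2
2 1 3 2 3 3
3 0 1 2 2 1
gen 12: 2 2 2 2 0 1
2 3 2 2 3 0
1 0 3 1 2 3
0 3 0 2 0 2
2 1 3 2 3 3
3 0 1 2 3 1
gen 13: 2 2 2 2 0 1
2 3 2 2 3 0
1 0 3 1 2 3
0 3 0 2 1 3
2 1 3 3 1 0
3 0 1 3 1 3
gen 14: 2 2 2 2 0 1
2 3 2 2 3 0
1 0 3 1 2 3
0 3 0 2 1 3
2 1 3 3 1 0
3 0 1 3 2 3
gen 15: 2 2 2 2 0 1
2 3 2 2 3 0
1 0 3 1 2 3
0 3 0 2 1 3
2 1 3 3 1 0
3 0 1 3 3 3
gen 16: 2 2 2 2 0 1
2 3 2 2 3 0
1 0 3 1 2 3
0 3 1 3 1 3
2 2 0 1 3 1
3 0 3 1 2 0
gen 17: 2 2 2 2 0 1
2 3 2 2 3 0
1 0 3 1 2 3
0 3 1 3 1 3
2 2 0 1 3 1
3 0 3 1 3 0
gen 18: 2 2 2 2 0 1
2 3 2 2 3 0
1 0 3 1 2 3
0 3 1 3 2 3
2 2 0 2 0 2
3 0 3 2 1 1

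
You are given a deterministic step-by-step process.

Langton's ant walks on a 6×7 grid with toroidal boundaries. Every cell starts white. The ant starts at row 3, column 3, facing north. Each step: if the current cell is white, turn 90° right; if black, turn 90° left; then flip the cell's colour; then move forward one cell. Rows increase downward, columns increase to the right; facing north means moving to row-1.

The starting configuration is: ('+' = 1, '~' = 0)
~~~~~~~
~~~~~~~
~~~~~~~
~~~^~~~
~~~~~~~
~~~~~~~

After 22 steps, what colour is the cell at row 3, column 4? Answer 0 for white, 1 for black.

1

0) ~~~~~~~
~~~~~~~
~~~~~~~
~~~^~~~
~~~~~~~
~~~~~~~
1) ~~~~~~~
~~~~~~~
~~~~~~~
~~~+>~~
~~~~~~~
~~~~~~~
2) ~~~~~~~
~~~~~~~
~~~~~~~
~~~++~~
~~~~v~~
~~~~~~~
3) ~~~~~~~
~~~~~~~
~~~~~~~
~~~++~~
~~~<+~~
~~~~~~~
4) ~~~~~~~
~~~~~~~
~~~~~~~
~~~^+~~
~~~++~~
~~~~~~~
5) ~~~~~~~
~~~~~~~
~~~~~~~
~~<~+~~
~~~++~~
~~~~~~~
6) ~~~~~~~
~~~~~~~
~~^~~~~
~~+~+~~
~~~++~~
~~~~~~~
7) ~~~~~~~
~~~~~~~
~~+>~~~
~~+~+~~
~~~++~~
~~~~~~~
8) ~~~~~~~
~~~~~~~
~~++~~~
~~+v+~~
~~~++~~
~~~~~~~
9) ~~~~~~~
~~~~~~~
~~++~~~
~~<++~~
~~~++~~
~~~~~~~
10) ~~~~~~~
~~~~~~~
~~++~~~
~~~++~~
~~v++~~
~~~~~~~
11) ~~~~~~~
~~~~~~~
~~++~~~
~~~++~~
~<+++~~
~~~~~~~
12) ~~~~~~~
~~~~~~~
~~++~~~
~^~++~~
~++++~~
~~~~~~~
13) ~~~~~~~
~~~~~~~
~~++~~~
~+>++~~
~++++~~
~~~~~~~
14) ~~~~~~~
~~~~~~~
~~++~~~
~++++~~
~+v++~~
~~~~~~~
15) ~~~~~~~
~~~~~~~
~~++~~~
~++++~~
~+~>+~~
~~~~~~~
16) ~~~~~~~
~~~~~~~
~~++~~~
~++^+~~
~+~~+~~
~~~~~~~
17) ~~~~~~~
~~~~~~~
~~++~~~
~+<~+~~
~+~~+~~
~~~~~~~
18) ~~~~~~~
~~~~~~~
~~++~~~
~+~~+~~
~+v~+~~
~~~~~~~
19) ~~~~~~~
~~~~~~~
~~++~~~
~+~~+~~
~<+~+~~
~~~~~~~
20) ~~~~~~~
~~~~~~~
~~++~~~
~+~~+~~
~~+~+~~
~v~~~~~
21) ~~~~~~~
~~~~~~~
~~++~~~
~+~~+~~
~~+~+~~
<+~~~~~
22) ~~~~~~~
~~~~~~~
~~++~~~
~+~~+~~
^~+~+~~
++~~~~~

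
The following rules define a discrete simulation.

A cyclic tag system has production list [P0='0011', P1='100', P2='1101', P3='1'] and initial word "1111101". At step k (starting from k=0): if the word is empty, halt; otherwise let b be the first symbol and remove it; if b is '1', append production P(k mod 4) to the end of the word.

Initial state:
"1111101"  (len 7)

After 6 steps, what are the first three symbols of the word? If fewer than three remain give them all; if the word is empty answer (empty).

step 0: "1111101"  (len 7)
step 1: "1111010011"  (len 10)
step 2: "111010011100"  (len 12)
step 3: "110100111001101"  (len 15)
step 4: "101001110011011"  (len 15)
step 5: "010011100110110011"  (len 18)
step 6: "10011100110110011"  (len 17)

100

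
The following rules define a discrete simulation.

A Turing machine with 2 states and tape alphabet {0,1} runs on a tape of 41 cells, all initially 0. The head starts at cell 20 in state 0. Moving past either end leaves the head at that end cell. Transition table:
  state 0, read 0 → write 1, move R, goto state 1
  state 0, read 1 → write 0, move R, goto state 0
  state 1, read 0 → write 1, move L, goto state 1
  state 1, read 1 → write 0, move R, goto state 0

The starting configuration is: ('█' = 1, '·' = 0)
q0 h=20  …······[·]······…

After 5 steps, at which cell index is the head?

t=0: q0 h=20  …······[·]······…
t=1: q1 h=21  …·····█[·]······…
t=2: q1 h=20  …······[█]█·····…
t=3: q0 h=21  …······[█]······…
t=4: q0 h=22  …······[·]······…
t=5: q1 h=23  …·····█[·]······…

23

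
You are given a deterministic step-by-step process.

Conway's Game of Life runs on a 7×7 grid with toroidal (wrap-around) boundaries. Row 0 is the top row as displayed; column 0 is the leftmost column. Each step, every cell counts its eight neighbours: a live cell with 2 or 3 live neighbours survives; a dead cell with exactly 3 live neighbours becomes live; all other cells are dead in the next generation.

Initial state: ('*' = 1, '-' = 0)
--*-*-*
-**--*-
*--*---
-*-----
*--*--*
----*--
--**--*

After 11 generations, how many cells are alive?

1

t=0: --*-*-*
-**--*-
*--*---
-*-----
*--*--*
----*--
--**--*
t=1: *---*-*
***-***
*------
-**---*
*------
*-*-***
--*-*--
t=2: --*-*--
---**--
---*---
-*----*
--**---
*---***
----*--
t=3: ----**-
--*-*--
--***--
---*---
-****--
----***
----*-*
t=4: ----*--
--*----
--*-*--
-*-----
--*----
*-*---*
---*--*
t=5: ---*---
-------
-***---
-***---
*-*----
****--*
*--*-**
t=6: ----*-*
---*---
-*-*---
*------
------*
---***-
---*-*-
t=7: ---***-
--***--
--*----
*------
----***
---*-**
---*--*
t=8: -----*-
--*--*-
-**----
-----**
*---*--
*--*---
--**--*
t=9: --*****
-**----
-**--**
**---**
*---**-
*****-*
--***-*
t=10: *-----*
-------
-----*-
--*----
-------
-------
-------
t=11: -------
------*
-------
-------
-------
-------
-------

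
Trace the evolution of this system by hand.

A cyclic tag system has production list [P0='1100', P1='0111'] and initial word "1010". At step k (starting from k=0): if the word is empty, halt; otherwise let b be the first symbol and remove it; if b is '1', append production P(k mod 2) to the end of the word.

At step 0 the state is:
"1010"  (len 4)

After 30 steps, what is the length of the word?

gen 0: "1010"  (len 4)
gen 1: "0101100"  (len 7)
gen 2: "101100"  (len 6)
gen 3: "011001100"  (len 9)
gen 4: "11001100"  (len 8)
gen 5: "10011001100"  (len 11)
gen 6: "00110011000111"  (len 14)
gen 7: "0110011000111"  (len 13)
gen 8: "110011000111"  (len 12)
gen 9: "100110001111100"  (len 15)
gen 10: "001100011111000111"  (len 18)
gen 11: "01100011111000111"  (len 17)
gen 12: "1100011111000111"  (len 16)
gen 13: "1000111110001111100"  (len 19)
gen 14: "0001111100011111000111"  (len 22)
gen 15: "001111100011111000111"  (len 21)
gen 16: "01111100011111000111"  (len 20)
gen 17: "1111100011111000111"  (len 19)
gen 18: "1111000111110001110111"  (len 22)
gen 19: "1110001111100011101111100"  (len 25)
gen 20: "1100011111000111011111000111"  (len 28)
gen 21: "1000111110001110111110001111100"  (len 31)
gen 22: "0001111100011101111100011111000111"  (len 34)
gen 23: "001111100011101111100011111000111"  (len 33)
gen 24: "01111100011101111100011111000111"  (len 32)
gen 25: "1111100011101111100011111000111"  (len 31)
gen 26: "1111000111011111000111110001110111"  (len 34)
gen 27: "1110001110111110001111100011101111100"  (len 37)
gen 28: "1100011101111100011111000111011111000111"  (len 40)
gen 29: "1000111011111000111110001110111110001111100"  (len 43)
gen 30: "0001110111110001111100011101111100011111000111"  (len 46)

46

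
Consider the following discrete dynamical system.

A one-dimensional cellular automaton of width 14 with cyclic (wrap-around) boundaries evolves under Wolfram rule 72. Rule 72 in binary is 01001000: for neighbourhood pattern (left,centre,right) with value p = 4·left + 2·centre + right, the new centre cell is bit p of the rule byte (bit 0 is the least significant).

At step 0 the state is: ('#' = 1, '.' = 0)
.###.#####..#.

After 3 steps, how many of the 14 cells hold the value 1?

t=0: .###.#####..#.
t=1: .#.#.#...#....
t=2: ..............
t=3: ..............

0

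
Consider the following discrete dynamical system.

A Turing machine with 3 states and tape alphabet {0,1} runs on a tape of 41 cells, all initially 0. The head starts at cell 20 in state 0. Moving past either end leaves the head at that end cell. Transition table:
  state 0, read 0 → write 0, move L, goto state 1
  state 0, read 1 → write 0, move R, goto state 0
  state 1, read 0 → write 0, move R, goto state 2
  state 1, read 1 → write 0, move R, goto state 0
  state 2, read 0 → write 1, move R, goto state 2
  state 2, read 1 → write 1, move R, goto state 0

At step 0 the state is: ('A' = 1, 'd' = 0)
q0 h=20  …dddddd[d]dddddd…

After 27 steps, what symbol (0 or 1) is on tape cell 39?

0

gen 0: q0 h=20  …dddddd[d]dddddd…
gen 1: q1 h=19  …dddddd[d]dddddd…
gen 2: q2 h=20  …dddddd[d]dddddd…
gen 3: q2 h=21  …dddddA[d]dddddd…
gen 4: q2 h=22  …ddddAA[d]dddddd…
gen 5: q2 h=23  …dddAAA[d]dddddd…
gen 6: q2 h=24  …ddAAAA[d]dddddd…
gen 7: q2 h=25  …dAAAAA[d]dddddd…
gen 8: q2 h=26  …AAAAAA[d]dddddd…
gen 9: q2 h=27  …AAAAAA[d]dddddd…
gen 10: q2 h=28  …AAAAAA[d]dddddd…
gen 11: q2 h=29  …AAAAAA[d]dddddd…
gen 12: q2 h=30  …AAAAAA[d]dddddd…
gen 13: q2 h=31  …AAAAAA[d]dddddd…
gen 14: q2 h=32  …AAAAAA[d]dddddd…
gen 15: q2 h=33  …AAAAAA[d]dddddd…
gen 16: q2 h=34  …AAAAAA[d]dddddd|
gen 17: q2 h=35  …AAAAAA[d]ddddd|
gen 18: q2 h=36  …AAAAAA[d]dddd|
gen 19: q2 h=37  …AAAAAA[d]ddd|
gen 20: q2 h=38  …AAAAAA[d]dd|
gen 21: q2 h=39  …AAAAAA[d]d|
gen 22: q2 h=40  …AAAAAA[d]|
gen 23: q2 h=40  …AAAAAA[A]|
gen 24: q0 h=40  …AAAAAA[A]|
gen 25: q0 h=40  …AAAAAA[d]|
gen 26: q1 h=39  …AAAAAA[A]d|
gen 27: q0 h=40  …AAAAAd[d]|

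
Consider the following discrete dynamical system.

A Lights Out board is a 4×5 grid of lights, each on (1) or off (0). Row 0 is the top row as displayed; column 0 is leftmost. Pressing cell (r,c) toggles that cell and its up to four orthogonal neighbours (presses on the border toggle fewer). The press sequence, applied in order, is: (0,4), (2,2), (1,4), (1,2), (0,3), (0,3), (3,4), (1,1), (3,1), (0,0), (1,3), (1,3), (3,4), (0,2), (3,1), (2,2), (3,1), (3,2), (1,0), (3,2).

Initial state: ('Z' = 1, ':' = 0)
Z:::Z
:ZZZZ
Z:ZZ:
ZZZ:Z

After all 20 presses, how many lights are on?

step 0: Z:::Z
:ZZZZ
Z:ZZ:
ZZZ:Z
step 1: Z::Z:
:ZZZ:
Z:ZZ:
ZZZ:Z
step 2: Z::Z:
:Z:Z:
ZZ:::
ZZ::Z
step 3: Z::ZZ
:Z::Z
ZZ::Z
ZZ::Z
step 4: Z:ZZZ
::ZZZ
ZZZ:Z
ZZ::Z
step 5: Z::::
::Z:Z
ZZZ:Z
ZZ::Z
step 6: Z:ZZZ
::ZZZ
ZZZ:Z
ZZ::Z
step 7: Z:ZZZ
::ZZZ
ZZZ::
ZZ:Z:
step 8: ZZZZZ
ZZ:ZZ
Z:Z::
ZZ:Z:
step 9: ZZZZZ
ZZ:ZZ
ZZZ::
::ZZ:
step 10: ::ZZZ
:Z:ZZ
ZZZ::
::ZZ:
step 11: ::Z:Z
:ZZ::
ZZZZ:
::ZZ:
step 12: ::ZZZ
:Z:ZZ
ZZZ::
::ZZ:
step 13: ::ZZZ
:Z:ZZ
ZZZ:Z
::Z:Z
step 14: :Z::Z
:ZZZZ
ZZZ:Z
::Z:Z
step 15: :Z::Z
:ZZZZ
Z:Z:Z
ZZ::Z
step 16: :Z::Z
:Z:ZZ
ZZ:ZZ
ZZZ:Z
step 17: :Z::Z
:Z:ZZ
Z::ZZ
::::Z
step 18: :Z::Z
:Z:ZZ
Z:ZZZ
:ZZZZ
step 19: ZZ::Z
Z::ZZ
::ZZZ
:ZZZZ
step 20: ZZ::Z
Z::ZZ
:::ZZ
::::Z

9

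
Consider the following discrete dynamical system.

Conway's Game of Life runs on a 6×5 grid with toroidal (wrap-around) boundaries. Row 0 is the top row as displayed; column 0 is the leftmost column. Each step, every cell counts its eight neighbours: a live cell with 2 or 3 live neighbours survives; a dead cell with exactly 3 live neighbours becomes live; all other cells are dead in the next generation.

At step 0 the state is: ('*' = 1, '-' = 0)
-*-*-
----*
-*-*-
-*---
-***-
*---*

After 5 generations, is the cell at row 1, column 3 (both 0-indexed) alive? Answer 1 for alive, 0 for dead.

0

t=0: -*-*-
----*
-*-*-
-*---
-***-
*---*
t=1: ---*-
*--**
*-*--
**-*-
-****
*---*
t=2: ---*-
****-
--*--
-----
-----
**---
t=3: ---*-
-*-**
--**-
-----
-----
-----
t=4: --***
----*
--***
-----
-----
-----
t=5: ---**
*----
---**
---*-
-----
---*-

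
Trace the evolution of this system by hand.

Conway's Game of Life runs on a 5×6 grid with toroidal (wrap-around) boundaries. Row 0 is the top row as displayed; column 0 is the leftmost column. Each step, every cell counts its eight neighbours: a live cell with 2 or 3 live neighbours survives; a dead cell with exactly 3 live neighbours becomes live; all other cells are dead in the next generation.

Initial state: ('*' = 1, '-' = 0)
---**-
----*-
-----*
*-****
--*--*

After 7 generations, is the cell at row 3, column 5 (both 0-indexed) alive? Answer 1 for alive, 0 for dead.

1

gen 0: ---**-
----*-
-----*
*-****
--*--*
gen 1: ---***
---***
*-----
****--
***---
gen 2: -*----
*--*--
*-----
---*-*
------
gen 3: ------
**----
*---**
------
------
gen 4: ------
**----
**---*
-----*
------
gen 5: ------
-*---*
-*---*
-----*
------
gen 6: ------
------
----**
*-----
------
gen 7: ------
------
-----*
-----*
------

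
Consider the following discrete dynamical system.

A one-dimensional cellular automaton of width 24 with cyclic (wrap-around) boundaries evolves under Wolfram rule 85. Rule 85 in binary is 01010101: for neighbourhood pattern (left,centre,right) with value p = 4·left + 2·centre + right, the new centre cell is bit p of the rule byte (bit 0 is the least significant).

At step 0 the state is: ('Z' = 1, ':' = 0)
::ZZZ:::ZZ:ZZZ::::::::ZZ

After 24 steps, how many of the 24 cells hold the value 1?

t=0: ::ZZZ:::ZZ:ZZZ::::::::ZZ
t=1: Z:::ZZZ::Z:::ZZZZZZZZ::Z
t=2: ZZZ:::ZZ:ZZZ::::::::ZZ::
t=3: ::ZZZ::Z:::ZZZZZZZZ::ZZ:
t=4: Z:::ZZ:ZZZ::::::::ZZ::ZZ
t=5: ZZZ::Z:::ZZZZZZZZ::ZZ:::
t=6: ::ZZ:ZZZ::::::::ZZ::ZZZ:
t=7: Z::Z:::ZZZZZZZZ::ZZ:::ZZ
t=8: ZZ:ZZZ::::::::ZZ::ZZZ:::
t=9: :Z:::ZZZZZZZZ::ZZ:::ZZZ:
t=10: :ZZZ::::::::ZZ::ZZZ:::ZZ
t=11: :::ZZZZZZZZ::ZZ:::ZZZ::Z
t=12: ZZ::::::::ZZ::ZZZ:::ZZ:Z
t=13: :ZZZZZZZZ::ZZ:::ZZZ::Z::
t=14: ::::::::ZZ::ZZZ:::ZZ:ZZZ
t=15: ZZZZZZZ::ZZ:::ZZZ::Z:::Z
t=16: ::::::ZZ::ZZZ:::ZZ:ZZZ::
t=17: ZZZZZ::ZZ:::ZZZ::Z:::ZZZ
t=18: ::::ZZ::ZZZ:::ZZ:ZZZ::::
t=19: ZZZ::ZZ:::ZZZ::Z:::ZZZZZ
t=20: ::ZZ::ZZZ:::ZZ:ZZZ::::::
t=21: Z::ZZ:::ZZZ::Z:::ZZZZZZZ
t=22: ZZ::ZZZ:::ZZ:ZZZ::::::::
t=23: :ZZ:::ZZZ::Z:::ZZZZZZZZ:
t=24: ::ZZZ:::ZZ:ZZZ::::::::ZZ

10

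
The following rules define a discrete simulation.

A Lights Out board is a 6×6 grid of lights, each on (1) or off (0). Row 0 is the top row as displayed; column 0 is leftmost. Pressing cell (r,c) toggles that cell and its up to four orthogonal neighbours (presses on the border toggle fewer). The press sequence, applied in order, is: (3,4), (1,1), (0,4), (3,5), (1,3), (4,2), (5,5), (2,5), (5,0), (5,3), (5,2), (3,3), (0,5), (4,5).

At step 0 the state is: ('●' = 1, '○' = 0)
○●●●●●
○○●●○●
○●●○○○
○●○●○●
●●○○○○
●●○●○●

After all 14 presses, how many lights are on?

[0] ○●●●●●
○○●●○●
○●●○○○
○●○●○●
●●○○○○
●●○●○●
[1] ○●●●●●
○○●●○●
○●●○●○
○●○○●○
●●○○●○
●●○●○●
[2] ○○●●●●
●●○●○●
○○●○●○
○●○○●○
●●○○●○
●●○●○●
[3] ○○●○○○
●●○●●●
○○●○●○
○●○○●○
●●○○●○
●●○●○●
[4] ○○●○○○
●●○●●●
○○●○●●
○●○○○●
●●○○●●
●●○●○●
[5] ○○●●○○
●●●○○●
○○●●●●
○●○○○●
●●○○●●
●●○●○●
[6] ○○●●○○
●●●○○●
○○●●●●
○●●○○●
●○●●●●
●●●●○●
[7] ○○●●○○
●●●○○●
○○●●●●
○●●○○●
●○●●●○
●●●●●○
[8] ○○●●○○
●●●○○○
○○●●○○
○●●○○○
●○●●●○
●●●●●○
[9] ○○●●○○
●●●○○○
○○●●○○
○●●○○○
○○●●●○
○○●●●○
[10] ○○●●○○
●●●○○○
○○●●○○
○●●○○○
○○●○●○
○○○○○○
[11] ○○●●○○
●●●○○○
○○●●○○
○●●○○○
○○○○●○
○●●●○○
[12] ○○●●○○
●●●○○○
○○●○○○
○●○●●○
○○○●●○
○●●●○○
[13] ○○●●●●
●●●○○●
○○●○○○
○●○●●○
○○○●●○
○●●●○○
[14] ○○●●●●
●●●○○●
○○●○○○
○●○●●●
○○○●○●
○●●●○●

19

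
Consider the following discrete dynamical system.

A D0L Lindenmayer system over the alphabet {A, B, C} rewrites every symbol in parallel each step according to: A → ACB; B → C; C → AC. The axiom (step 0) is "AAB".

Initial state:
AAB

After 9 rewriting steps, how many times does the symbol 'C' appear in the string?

[0] AAB
[1] ACBACBC
[2] ACBACCACBACCAC
[3] ACBACCACBACACACBACCACBACACACBAC
[4] ACBACCACBACACACBACCACBACACBACACBACCACBACACACBACCACBACACBACACBACCACBAC
[5] ACBACCACBACACACBACCACBACACBACACBACCACBACACACBACCACBACACBAC…CBACCACBACACACBACCACBACACBACCACBACACBACCACBACACACBACCACBAC  (len 152)
[6] ACBACCACBACACACBACCACBACACBACACBACCACBACACACBACCACBACACBAC…ACBACACBACCACBACACACBACCACBACACBACACBACCACBACACACBACCACBAC  (len 335)
[7] ACBACCACBACACACBACCACBACACBACACBACCACBACACACBACCACBACACBAC…ACBACACBACCACBACACACBACCACBACACBACACBACCACBACACACBACCACBAC  (len 739)
[8] ACBACCACBACACACBACCACBACACBACACBACCACBACACACBACCACBACACBAC…ACBACACBACCACBACACACBACCACBACACBACACBACCACBACACACBACCACBAC  (len 1630)
[9] ACBACCACBACACACBACCACBACACBACACBACCACBACACACBACCACBACACBAC…ACBACACBACCACBACACACBACCACBACACBACACBACCACBACACACBACCACBAC  (len 3595)

1630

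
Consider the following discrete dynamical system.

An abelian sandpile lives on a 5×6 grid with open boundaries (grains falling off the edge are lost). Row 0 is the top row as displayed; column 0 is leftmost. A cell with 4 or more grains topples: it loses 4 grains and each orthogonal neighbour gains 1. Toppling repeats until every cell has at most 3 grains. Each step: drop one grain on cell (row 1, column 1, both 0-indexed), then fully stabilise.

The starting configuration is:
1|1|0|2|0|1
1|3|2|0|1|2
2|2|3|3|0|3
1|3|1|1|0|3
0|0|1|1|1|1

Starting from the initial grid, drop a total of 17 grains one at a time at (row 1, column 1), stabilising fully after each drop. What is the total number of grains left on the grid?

48

[0] 1|1|0|2|0|1
1|3|2|0|1|2
2|2|3|3|0|3
1|3|1|1|0|3
0|0|1|1|1|1
[1] 1|2|0|2|0|1
2|0|3|0|1|2
2|3|3|3|0|3
1|3|1|1|0|3
0|0|1|1|1|1
[2] 1|2|0|2|0|1
2|1|3|0|1|2
2|3|3|3|0|3
1|3|1|1|0|3
0|0|1|1|1|1
[3] 1|2|0|2|0|1
2|2|3|0|1|2
2|3|3|3|0|3
1|3|1|1|0|3
0|0|1|1|1|1
[4] 1|2|0|2|0|1
2|3|3|0|1|2
2|3|3|3|0|3
1|3|1|1|0|3
0|0|1|1|1|1
[5] 1|3|1|2|0|1
3|2|1|2|1|2
3|2|2|0|1|3
2|0|3|2|0|3
0|1|1|1|1|1
[6] 1|3|1|2|0|1
3|3|1|2|1|2
3|2|2|0|1|3
2|0|3|2|0|3
0|1|1|1|1|1
[7] 3|0|2|2|0|1
1|3|2|2|1|2
1|0|3|0|1|3
3|1|3|2|0|3
0|1|1|1|1|1
[8] 3|1|2|2|0|1
2|0|3|2|1|2
1|1|3|0|1|3
3|1|3|2|0|3
0|1|1|1|1|1
[9] 3|1|2|2|0|1
2|1|3|2|1|2
1|1|3|0|1|3
3|1|3|2|0|3
0|1|1|1|1|1
[10] 3|1|2|2|0|1
2|2|3|2|1|2
1|1|3|0|1|3
3|1|3|2|0|3
0|1|1|1|1|1
[11] 3|1|2|2|0|1
2|3|3|2|1|2
1|1|3|0|1|3
3|1|3|2|0|3
0|1|1|1|1|1
[12] 3|2|3|2|0|1
3|1|1|3|1|2
1|3|1|1|1|3
3|2|0|3|0|3
0|1|2|1|1|1
[13] 3|2|3|2|0|1
3|2|1|3|1|2
1|3|1|1|1|3
3|2|0|3|0|3
0|1|2|1|1|1
[14] 3|2|3|2|0|1
3|3|1|3|1|2
1|3|1|1|1|3
3|2|0|3|0|3
0|1|2|1|1|1
[15] 1|1|0|3|0|1
1|3|3|3|1|2
3|0|2|1|1|3
3|3|0|3|0|3
0|1|2|1|1|1
[16] 1|2|2|0|1|1
2|1|1|1|2|2
3|1|3|2|1|3
3|3|0|3|0|3
0|1|2|1|1|1
[17] 1|2|2|0|1|1
2|2|1|1|2|2
3|1|3|2|1|3
3|3|0|3|0|3
0|1|2|1|1|1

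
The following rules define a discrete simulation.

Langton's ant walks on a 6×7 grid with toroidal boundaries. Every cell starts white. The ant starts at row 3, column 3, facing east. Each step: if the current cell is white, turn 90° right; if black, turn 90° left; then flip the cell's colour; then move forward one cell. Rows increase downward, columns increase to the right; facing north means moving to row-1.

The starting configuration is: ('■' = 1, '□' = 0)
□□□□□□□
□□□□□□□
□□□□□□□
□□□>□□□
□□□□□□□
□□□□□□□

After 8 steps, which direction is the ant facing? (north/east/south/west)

west

0) □□□□□□□
□□□□□□□
□□□□□□□
□□□>□□□
□□□□□□□
□□□□□□□
1) □□□□□□□
□□□□□□□
□□□□□□□
□□□■□□□
□□□v□□□
□□□□□□□
2) □□□□□□□
□□□□□□□
□□□□□□□
□□□■□□□
□□<■□□□
□□□□□□□
3) □□□□□□□
□□□□□□□
□□□□□□□
□□^■□□□
□□■■□□□
□□□□□□□
4) □□□□□□□
□□□□□□□
□□□□□□□
□□■>□□□
□□■■□□□
□□□□□□□
5) □□□□□□□
□□□□□□□
□□□^□□□
□□■□□□□
□□■■□□□
□□□□□□□
6) □□□□□□□
□□□□□□□
□□□■>□□
□□■□□□□
□□■■□□□
□□□□□□□
7) □□□□□□□
□□□□□□□
□□□■■□□
□□■□v□□
□□■■□□□
□□□□□□□
8) □□□□□□□
□□□□□□□
□□□■■□□
□□■<■□□
□□■■□□□
□□□□□□□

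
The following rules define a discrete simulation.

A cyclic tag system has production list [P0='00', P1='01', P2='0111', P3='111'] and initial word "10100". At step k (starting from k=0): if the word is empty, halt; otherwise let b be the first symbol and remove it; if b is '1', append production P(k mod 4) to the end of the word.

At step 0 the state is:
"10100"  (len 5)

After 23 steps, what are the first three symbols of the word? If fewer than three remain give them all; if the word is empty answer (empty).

000

0) "10100"  (len 5)
1) "010000"  (len 6)
2) "10000"  (len 5)
3) "00000111"  (len 8)
4) "0000111"  (len 7)
5) "000111"  (len 6)
6) "00111"  (len 5)
7) "0111"  (len 4)
8) "111"  (len 3)
9) "1100"  (len 4)
10) "10001"  (len 5)
11) "00010111"  (len 8)
12) "0010111"  (len 7)
13) "010111"  (len 6)
14) "10111"  (len 5)
15) "01110111"  (len 8)
16) "1110111"  (len 7)
17) "11011100"  (len 8)
18) "101110001"  (len 9)
19) "011100010111"  (len 12)
20) "11100010111"  (len 11)
21) "110001011100"  (len 12)
22) "1000101110001"  (len 13)
23) "0001011100010111"  (len 16)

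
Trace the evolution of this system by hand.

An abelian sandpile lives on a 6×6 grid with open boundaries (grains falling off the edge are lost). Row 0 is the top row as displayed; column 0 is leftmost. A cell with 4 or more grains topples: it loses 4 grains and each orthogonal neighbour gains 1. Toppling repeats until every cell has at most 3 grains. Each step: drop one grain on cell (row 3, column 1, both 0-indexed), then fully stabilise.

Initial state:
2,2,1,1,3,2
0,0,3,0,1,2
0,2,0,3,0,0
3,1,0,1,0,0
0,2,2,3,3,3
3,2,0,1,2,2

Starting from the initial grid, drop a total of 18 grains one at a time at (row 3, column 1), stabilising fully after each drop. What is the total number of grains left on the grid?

gen 0: 2,2,1,1,3,2
0,0,3,0,1,2
0,2,0,3,0,0
3,1,0,1,0,0
0,2,2,3,3,3
3,2,0,1,2,2
gen 1: 2,2,1,1,3,2
0,0,3,0,1,2
0,2,0,3,0,0
3,2,0,1,0,0
0,2,2,3,3,3
3,2,0,1,2,2
gen 2: 2,2,1,1,3,2
0,0,3,0,1,2
0,2,0,3,0,0
3,3,0,1,0,0
0,2,2,3,3,3
3,2,0,1,2,2
gen 3: 2,2,1,1,3,2
0,0,3,0,1,2
1,3,0,3,0,0
0,1,1,1,0,0
1,3,2,3,3,3
3,2,0,1,2,2
gen 4: 2,2,1,1,3,2
0,0,3,0,1,2
1,3,0,3,0,0
0,2,1,1,0,0
1,3,2,3,3,3
3,2,0,1,2,2
gen 5: 2,2,1,1,3,2
0,0,3,0,1,2
1,3,0,3,0,0
0,3,1,1,0,0
1,3,2,3,3,3
3,2,0,1,2,2
gen 6: 2,2,1,1,3,2
0,1,3,0,1,2
2,0,1,3,0,0
1,2,2,1,0,0
2,0,3,3,3,3
3,3,0,1,2,2
gen 7: 2,2,1,1,3,2
0,1,3,0,1,2
2,0,1,3,0,0
1,3,2,1,0,0
2,0,3,3,3,3
3,3,0,1,2,2
gen 8: 2,2,1,1,3,2
0,1,3,0,1,2
2,1,1,3,0,0
2,0,3,1,0,0
2,1,3,3,3,3
3,3,0,1,2,2
gen 9: 2,2,1,1,3,2
0,1,3,0,1,2
2,1,1,3,0,0
2,1,3,1,0,0
2,1,3,3,3,3
3,3,0,1,2,2
gen 10: 2,2,1,1,3,2
0,1,3,0,1,2
2,1,1,3,0,0
2,2,3,1,0,0
2,1,3,3,3,3
3,3,0,1,2,2
gen 11: 2,2,1,1,3,2
0,1,3,0,1,2
2,1,1,3,0,0
2,3,3,1,0,0
2,1,3,3,3,3
3,3,0,1,2,2
gen 12: 2,2,1,1,3,2
0,1,3,0,1,2
2,2,2,3,0,0
3,1,1,3,1,1
2,3,1,1,1,0
3,3,1,2,3,3
gen 13: 2,2,1,1,3,2
0,1,3,0,1,2
2,2,2,3,0,0
3,2,1,3,1,1
2,3,1,1,1,0
3,3,1,2,3,3
gen 14: 2,2,1,1,3,2
0,1,3,0,1,2
2,2,2,3,0,0
3,3,1,3,1,1
2,3,1,1,1,0
3,3,1,2,3,3
gen 15: 2,2,1,1,3,2
0,1,3,0,1,2
3,3,2,3,0,0
1,2,2,3,1,1
1,2,2,1,1,0
1,1,2,2,3,3
gen 16: 2,2,1,1,3,2
0,1,3,0,1,2
3,3,2,3,0,0
1,3,2,3,1,1
1,2,2,1,1,0
1,1,2,2,3,3
gen 17: 2,2,1,1,3,2
1,2,3,0,1,2
0,1,3,3,0,0
3,1,3,3,1,1
1,3,2,1,1,0
1,1,2,2,3,3
gen 18: 2,2,1,1,3,2
1,2,3,0,1,2
0,1,3,3,0,0
3,2,3,3,1,1
1,3,2,1,1,0
1,1,2,2,3,3

60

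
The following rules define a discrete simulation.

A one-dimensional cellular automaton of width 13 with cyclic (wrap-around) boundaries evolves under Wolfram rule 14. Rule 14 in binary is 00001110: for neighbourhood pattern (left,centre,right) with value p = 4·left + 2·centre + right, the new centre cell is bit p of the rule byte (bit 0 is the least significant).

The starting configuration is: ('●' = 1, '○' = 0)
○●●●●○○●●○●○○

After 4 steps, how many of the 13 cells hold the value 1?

6

0) ○●●●●○○●●○●○○
1) ●●○○○○●●○○●○○
2) ●○○○○●●○○●●○●
3) ○○○○●●○○●●○○●
4) ○○○●●○○●●○○●●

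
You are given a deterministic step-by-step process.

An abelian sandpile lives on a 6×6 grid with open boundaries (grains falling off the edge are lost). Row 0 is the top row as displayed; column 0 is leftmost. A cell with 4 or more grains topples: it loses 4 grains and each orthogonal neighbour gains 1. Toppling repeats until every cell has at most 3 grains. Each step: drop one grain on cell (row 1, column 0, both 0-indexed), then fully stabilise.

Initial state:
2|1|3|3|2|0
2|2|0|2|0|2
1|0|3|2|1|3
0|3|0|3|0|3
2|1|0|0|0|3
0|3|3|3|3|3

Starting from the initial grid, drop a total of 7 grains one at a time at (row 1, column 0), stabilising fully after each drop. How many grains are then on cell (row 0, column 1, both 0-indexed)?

k=0  2|1|3|3|2|0
2|2|0|2|0|2
1|0|3|2|1|3
0|3|0|3|0|3
2|1|0|0|0|3
0|3|3|3|3|3
k=1  2|1|3|3|2|0
3|2|0|2|0|2
1|0|3|2|1|3
0|3|0|3|0|3
2|1|0|0|0|3
0|3|3|3|3|3
k=2  3|1|3|3|2|0
0|3|0|2|0|2
2|0|3|2|1|3
0|3|0|3|0|3
2|1|0|0|0|3
0|3|3|3|3|3
k=3  3|1|3|3|2|0
1|3|0|2|0|2
2|0|3|2|1|3
0|3|0|3|0|3
2|1|0|0|0|3
0|3|3|3|3|3
k=4  3|1|3|3|2|0
2|3|0|2|0|2
2|0|3|2|1|3
0|3|0|3|0|3
2|1|0|0|0|3
0|3|3|3|3|3
k=5  3|1|3|3|2|0
3|3|0|2|0|2
2|0|3|2|1|3
0|3|0|3|0|3
2|1|0|0|0|3
0|3|3|3|3|3
k=6  0|3|3|3|2|0
2|0|1|2|0|2
3|1|3|2|1|3
0|3|0|3|0|3
2|1|0|0|0|3
0|3|3|3|3|3
k=7  0|3|3|3|2|0
3|0|1|2|0|2
3|1|3|2|1|3
0|3|0|3|0|3
2|1|0|0|0|3
0|3|3|3|3|3

3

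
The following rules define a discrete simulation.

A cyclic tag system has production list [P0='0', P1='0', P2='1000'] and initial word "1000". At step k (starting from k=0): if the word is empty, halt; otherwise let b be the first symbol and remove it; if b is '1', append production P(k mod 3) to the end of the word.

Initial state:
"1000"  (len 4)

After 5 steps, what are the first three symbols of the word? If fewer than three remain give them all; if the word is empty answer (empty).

(empty)

t=0: "1000"  (len 4)
t=1: "0000"  (len 4)
t=2: "000"  (len 3)
t=3: "00"  (len 2)
t=4: "0"  (len 1)
t=5: (halted — word empty)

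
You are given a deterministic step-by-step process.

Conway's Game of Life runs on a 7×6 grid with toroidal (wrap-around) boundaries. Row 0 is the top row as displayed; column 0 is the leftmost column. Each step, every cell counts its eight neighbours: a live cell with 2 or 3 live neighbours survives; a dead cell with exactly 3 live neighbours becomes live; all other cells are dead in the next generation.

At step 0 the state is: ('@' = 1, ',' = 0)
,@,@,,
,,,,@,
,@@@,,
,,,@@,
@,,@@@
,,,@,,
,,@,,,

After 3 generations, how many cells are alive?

step 0: ,@,@,,
,,,,@,
,@@@,,
,,,@@,
@,,@@@
,,,@,,
,,@,,,
step 1: ,,@@,,
,@,,@,
,,@,,,
@@,,,,
,,@,,@
,,@@,@
,,@@,,
step 2: ,@,,@,
,@,,,,
@,@,,,
@@@,,,
,,@@@@
,@,,,,
,@,,,,
step 3: @@@,,,
@@@,,,
@,@,,,
@,,,@,
,,,@@@
@@,@@,
@@@,,,

20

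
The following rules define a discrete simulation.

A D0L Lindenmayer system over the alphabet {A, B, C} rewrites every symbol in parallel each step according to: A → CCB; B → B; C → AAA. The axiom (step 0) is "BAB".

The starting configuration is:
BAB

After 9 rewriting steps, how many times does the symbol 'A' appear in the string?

t=0: BAB
t=1: BCCBB
t=2: BAAAAAABB
t=3: BCCBCCBCCBCCBCCBCCBBB
t=4: BAAAAAABAAAAAABAAAAAABAAAAAABAAAAAABAAAAAABBB
t=5: BCCBCCBCCBCCBCCBCCBBCCBCCBCCBCCBCCBCCBBCCBCCBCCBCCBCCBCCBBCCBCCBCCBCCBCCBCCBBCCBCCBCCBCCBCCBCCBBCCBCCBCCBCCBCCBCCBBBB
t=6: BAAAAAABAAAAAABAAAAAABAAAAAABAAAAAABAAAAAABBAAAAAABAAAAAAB…AAAABAAAAAABBAAAAAABAAAAAABAAAAAABAAAAAABAAAAAABAAAAAABBBB  (len 261)
t=7: BCCBCCBCCBCCBCCBCCBBCCBCCBCCBCCBCCBCCBBCCBCCBCCBCCBCCBCCBB…BCCBCCBCCBCCBCCBBCCBCCBCCBCCBCCBCCBBCCBCCBCCBCCBCCBCCBBBBB  (len 693)
t=8: BAAAAAABAAAAAABAAAAAABAAAAAABAAAAAABAAAAAABBAAAAAABAAAAAAB…AAABAAAAAABBAAAAAABAAAAAABAAAAAABAAAAAABAAAAAABAAAAAABBBBB  (len 1557)
t=9: BCCBCCBCCBCCBCCBCCBBCCBCCBCCBCCBCCBCCBBCCBCCBCCBCCBCCBCCBB…CCBCCBCCBCCBCCBBCCBCCBCCBCCBCCBCCBBCCBCCBCCBCCBCCBCCBBBBBB  (len 4149)

0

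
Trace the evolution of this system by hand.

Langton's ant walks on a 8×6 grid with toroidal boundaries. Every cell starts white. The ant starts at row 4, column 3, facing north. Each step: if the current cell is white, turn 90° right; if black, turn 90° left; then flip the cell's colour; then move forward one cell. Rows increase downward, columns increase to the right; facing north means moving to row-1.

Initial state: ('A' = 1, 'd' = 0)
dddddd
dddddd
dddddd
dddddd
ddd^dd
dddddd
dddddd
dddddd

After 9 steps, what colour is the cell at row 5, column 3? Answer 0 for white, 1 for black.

1

t=0: dddddd
dddddd
dddddd
dddddd
ddd^dd
dddddd
dddddd
dddddd
t=1: dddddd
dddddd
dddddd
dddddd
dddA>d
dddddd
dddddd
dddddd
t=2: dddddd
dddddd
dddddd
dddddd
dddAAd
ddddvd
dddddd
dddddd
t=3: dddddd
dddddd
dddddd
dddddd
dddAAd
ddd<Ad
dddddd
dddddd
t=4: dddddd
dddddd
dddddd
dddddd
ddd^Ad
dddAAd
dddddd
dddddd
t=5: dddddd
dddddd
dddddd
dddddd
dd<dAd
dddAAd
dddddd
dddddd
t=6: dddddd
dddddd
dddddd
dd^ddd
ddAdAd
dddAAd
dddddd
dddddd
t=7: dddddd
dddddd
dddddd
ddA>dd
ddAdAd
dddAAd
dddddd
dddddd
t=8: dddddd
dddddd
dddddd
ddAAdd
ddAvAd
dddAAd
dddddd
dddddd
t=9: dddddd
dddddd
dddddd
ddAAdd
dd<AAd
dddAAd
dddddd
dddddd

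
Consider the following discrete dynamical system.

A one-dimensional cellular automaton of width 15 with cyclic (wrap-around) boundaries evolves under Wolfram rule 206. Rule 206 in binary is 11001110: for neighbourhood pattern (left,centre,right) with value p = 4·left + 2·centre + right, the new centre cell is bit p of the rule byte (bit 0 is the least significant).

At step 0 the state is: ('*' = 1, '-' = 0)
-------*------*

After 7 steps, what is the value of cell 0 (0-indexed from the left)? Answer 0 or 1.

gen 0: -------*------*
gen 1: ------**-----**
gen 2: -----***----***
gen 3: ----****---****
gen 4: ---*****--*****
gen 5: --******-******
gen 6: -*******-******
gen 7: -*******-******

0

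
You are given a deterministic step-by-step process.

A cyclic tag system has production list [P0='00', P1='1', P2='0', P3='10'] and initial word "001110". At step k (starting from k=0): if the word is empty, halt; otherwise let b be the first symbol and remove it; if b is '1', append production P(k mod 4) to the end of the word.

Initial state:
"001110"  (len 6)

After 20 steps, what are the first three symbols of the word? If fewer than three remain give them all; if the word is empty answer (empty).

(empty)

t=0: "001110"  (len 6)
t=1: "01110"  (len 5)
t=2: "1110"  (len 4)
t=3: "1100"  (len 4)
t=4: "10010"  (len 5)
t=5: "001000"  (len 6)
t=6: "01000"  (len 5)
t=7: "1000"  (len 4)
t=8: "00010"  (len 5)
t=9: "0010"  (len 4)
t=10: "010"  (len 3)
t=11: "10"  (len 2)
t=12: "010"  (len 3)
t=13: "10"  (len 2)
t=14: "01"  (len 2)
t=15: "1"  (len 1)
t=16: "10"  (len 2)
t=17: "000"  (len 3)
t=18: "00"  (len 2)
t=19: "0"  (len 1)
t=20: (halted — word empty)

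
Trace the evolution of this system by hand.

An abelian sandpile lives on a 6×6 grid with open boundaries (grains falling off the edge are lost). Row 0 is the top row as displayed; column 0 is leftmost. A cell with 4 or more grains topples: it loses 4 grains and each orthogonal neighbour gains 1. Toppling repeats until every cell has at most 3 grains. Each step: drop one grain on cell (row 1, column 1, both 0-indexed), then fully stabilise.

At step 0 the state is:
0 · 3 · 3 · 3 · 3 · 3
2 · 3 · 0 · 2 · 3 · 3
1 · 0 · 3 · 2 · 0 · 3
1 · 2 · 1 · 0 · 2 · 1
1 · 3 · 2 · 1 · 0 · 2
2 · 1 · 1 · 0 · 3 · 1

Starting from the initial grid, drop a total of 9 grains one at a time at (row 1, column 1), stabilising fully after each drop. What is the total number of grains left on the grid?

60

t=0: 0 · 3 · 3 · 3 · 3 · 3
2 · 3 · 0 · 2 · 3 · 3
1 · 0 · 3 · 2 · 0 · 3
1 · 2 · 1 · 0 · 2 · 1
1 · 3 · 2 · 1 · 0 · 2
2 · 1 · 1 · 0 · 3 · 1
t=1: 1 · 1 · 1 · 2 · 2 · 1
3 · 1 · 3 · 0 · 2 · 2
1 · 1 · 3 · 3 · 2 · 0
1 · 2 · 1 · 0 · 2 · 2
1 · 3 · 2 · 1 · 0 · 2
2 · 1 · 1 · 0 · 3 · 1
t=2: 1 · 1 · 1 · 2 · 2 · 1
3 · 2 · 3 · 0 · 2 · 2
1 · 1 · 3 · 3 · 2 · 0
1 · 2 · 1 · 0 · 2 · 2
1 · 3 · 2 · 1 · 0 · 2
2 · 1 · 1 · 0 · 3 · 1
t=3: 1 · 1 · 1 · 2 · 2 · 1
3 · 3 · 3 · 0 · 2 · 2
1 · 1 · 3 · 3 · 2 · 0
1 · 2 · 1 · 0 · 2 · 2
1 · 3 · 2 · 1 · 0 · 2
2 · 1 · 1 · 0 · 3 · 1
t=4: 2 · 2 · 2 · 2 · 2 · 1
0 · 2 · 1 · 2 · 2 · 2
2 · 3 · 1 · 0 · 3 · 0
1 · 2 · 2 · 1 · 2 · 2
1 · 3 · 2 · 1 · 0 · 2
2 · 1 · 1 · 0 · 3 · 1
t=5: 2 · 2 · 2 · 2 · 2 · 1
0 · 3 · 1 · 2 · 2 · 2
2 · 3 · 1 · 0 · 3 · 0
1 · 2 · 2 · 1 · 2 · 2
1 · 3 · 2 · 1 · 0 · 2
2 · 1 · 1 · 0 · 3 · 1
t=6: 2 · 3 · 2 · 2 · 2 · 1
1 · 1 · 2 · 2 · 2 · 2
3 · 0 · 2 · 0 · 3 · 0
1 · 3 · 2 · 1 · 2 · 2
1 · 3 · 2 · 1 · 0 · 2
2 · 1 · 1 · 0 · 3 · 1
t=7: 2 · 3 · 2 · 2 · 2 · 1
1 · 2 · 2 · 2 · 2 · 2
3 · 0 · 2 · 0 · 3 · 0
1 · 3 · 2 · 1 · 2 · 2
1 · 3 · 2 · 1 · 0 · 2
2 · 1 · 1 · 0 · 3 · 1
t=8: 2 · 3 · 2 · 2 · 2 · 1
1 · 3 · 2 · 2 · 2 · 2
3 · 0 · 2 · 0 · 3 · 0
1 · 3 · 2 · 1 · 2 · 2
1 · 3 · 2 · 1 · 0 · 2
2 · 1 · 1 · 0 · 3 · 1
t=9: 3 · 0 · 3 · 2 · 2 · 1
2 · 1 · 3 · 2 · 2 · 2
3 · 1 · 2 · 0 · 3 · 0
1 · 3 · 2 · 1 · 2 · 2
1 · 3 · 2 · 1 · 0 · 2
2 · 1 · 1 · 0 · 3 · 1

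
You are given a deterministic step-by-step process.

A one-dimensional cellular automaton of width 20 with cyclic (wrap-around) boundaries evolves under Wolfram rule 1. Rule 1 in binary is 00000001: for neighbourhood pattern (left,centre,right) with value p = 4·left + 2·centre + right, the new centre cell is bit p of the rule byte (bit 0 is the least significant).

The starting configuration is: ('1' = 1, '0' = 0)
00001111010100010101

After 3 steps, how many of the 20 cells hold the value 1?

3

t=0: 00001111010100010101
t=1: 01100000000001000000
t=2: 00001111111100011111
t=3: 01100000000001000000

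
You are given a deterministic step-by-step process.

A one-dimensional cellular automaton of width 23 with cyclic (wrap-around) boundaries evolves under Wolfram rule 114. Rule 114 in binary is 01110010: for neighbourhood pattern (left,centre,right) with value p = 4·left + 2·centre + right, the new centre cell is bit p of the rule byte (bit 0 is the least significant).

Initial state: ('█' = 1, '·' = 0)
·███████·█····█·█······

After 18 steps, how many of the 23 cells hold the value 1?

step 0: ·███████·█····█·█······
step 1: █······██·█··█·█·█·····
step 2: ·█····█·██·██·█·█·█···█
step 3: █·█··█·█·██·██·█·█·█·█·
step 4: ·█·██·█·█·██·██·█·█·█·█
step 5: █·█·██·█·█·██·██·█·█·█·
step 6: ·█·█·██·█·█·██·██·█·█·█
step 7: █·█·█·██·█·█·██·██·█·█·
step 8: ·█·█·█·██·█·█·██·██·█·█
step 9: █·█·█·█·██·█·█·██·██·█·
step 10: ·█·█·█·█·██·█·█·██·██·█
step 11: █·█·█·█·█·██·█·█·██·██·
step 12: ·█·█·█·█·█·██·█·█·██·██
step 13: █·█·█·█·█·█·██·█·█·██·█
step 14: ██·█·█·█·█·█·██·█·█·██·
step 15: ·██·█·█·█·█·█·██·█·█·██
step 16: █·██·█·█·█·█·█·██·█·█·█
step 17: ██·██·█·█·█·█·█·██·█·█·
step 18: ·██·██·█·█·█·█·█·██·█·█

13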